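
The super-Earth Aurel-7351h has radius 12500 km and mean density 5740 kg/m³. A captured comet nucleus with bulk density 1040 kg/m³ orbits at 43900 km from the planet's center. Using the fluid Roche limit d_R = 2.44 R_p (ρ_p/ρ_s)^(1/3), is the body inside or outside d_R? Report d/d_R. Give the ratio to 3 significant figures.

d_R = 2.44 × (12500 km) × (5740/1040)^(1/3) = 53900 km
d/d_R = (43900) / (53900) = 0.814
Since d/d_R < 1, the body is inside the Roche limit.

inside; d/d_R ≈ 0.814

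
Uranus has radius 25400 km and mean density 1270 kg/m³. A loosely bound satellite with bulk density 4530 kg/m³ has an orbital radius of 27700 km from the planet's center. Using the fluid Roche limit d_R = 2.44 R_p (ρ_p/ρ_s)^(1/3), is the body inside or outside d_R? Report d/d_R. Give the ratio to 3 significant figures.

d_R = 2.44 × (25400 km) × (1270/4530)^(1/3) = 40560 km
d/d_R = (27700) / (40560) = 0.683
Since d/d_R < 1, the body is inside the Roche limit.

inside; d/d_R ≈ 0.683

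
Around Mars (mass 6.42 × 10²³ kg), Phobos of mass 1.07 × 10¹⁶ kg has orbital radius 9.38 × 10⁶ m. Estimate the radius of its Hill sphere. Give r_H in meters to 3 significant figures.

r_H ≈ a (m/3M)^(1/3)
    = (9.38 × 10⁶) × (1.07 × 10¹⁶ / (3 × 6.42 × 10²³))^(1/3)
    = 1.66 × 10⁴ m

1.66 × 10⁴ m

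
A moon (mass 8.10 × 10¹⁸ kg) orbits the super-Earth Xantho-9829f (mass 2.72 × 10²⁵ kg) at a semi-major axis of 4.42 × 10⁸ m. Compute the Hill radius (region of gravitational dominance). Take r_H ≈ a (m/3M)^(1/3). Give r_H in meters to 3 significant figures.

r_H ≈ a (m/3M)^(1/3)
    = (4.42 × 10⁸) × (8.10 × 10¹⁸ / (3 × 2.72 × 10²⁵))^(1/3)
    = 2.05 × 10⁶ m

2.05 × 10⁶ m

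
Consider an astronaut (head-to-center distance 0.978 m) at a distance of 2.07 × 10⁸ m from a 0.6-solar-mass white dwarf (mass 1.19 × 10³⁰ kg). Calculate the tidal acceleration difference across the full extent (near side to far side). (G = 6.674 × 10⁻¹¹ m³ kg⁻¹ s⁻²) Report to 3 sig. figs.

Differencing GM/(d−r)² and GM/(d+r)² to first order in r/d gives 4GMr/d³.
Δa = 4GMr/d³
   = 4 × (6.674 × 10⁻¹¹) × (1.19 × 10³⁰) × (0.978) / (2.07 × 10⁸)³
   = 3.50 × 10⁻⁵ m/s²

3.50 × 10⁻⁵ m/s²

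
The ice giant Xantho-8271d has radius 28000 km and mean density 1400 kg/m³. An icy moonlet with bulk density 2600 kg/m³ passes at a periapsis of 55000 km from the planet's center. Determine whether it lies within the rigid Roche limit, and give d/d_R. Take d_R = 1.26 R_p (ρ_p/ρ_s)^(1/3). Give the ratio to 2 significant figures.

d_R = 1.26 × (28000 km) × (1400/2600)^(1/3) = 28700 km
d/d_R = (55000) / (28700) = 1.9
Since d/d_R > 1, the body is outside the Roche limit.

outside; d/d_R ≈ 1.9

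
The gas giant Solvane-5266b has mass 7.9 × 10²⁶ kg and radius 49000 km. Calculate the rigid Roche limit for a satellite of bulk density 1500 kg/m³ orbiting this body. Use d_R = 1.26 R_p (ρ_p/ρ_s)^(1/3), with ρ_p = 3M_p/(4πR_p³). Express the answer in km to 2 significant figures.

63000 km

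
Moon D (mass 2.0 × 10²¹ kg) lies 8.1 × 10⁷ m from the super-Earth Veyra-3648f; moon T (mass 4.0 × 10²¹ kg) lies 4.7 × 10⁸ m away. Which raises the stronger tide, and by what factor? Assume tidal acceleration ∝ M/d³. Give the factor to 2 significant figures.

Compare M/d³ for the two perturbers:
Moon D: (2.0 × 10²¹) / (8.1 × 10⁷)³ = 3.763 × 10⁻³
Moon T: (4.0 × 10²¹) / (4.7 × 10⁸)³ = 3.853 × 10⁻⁵
Ratio (larger/smaller) = 98

Moon D, by a factor of ≈ 98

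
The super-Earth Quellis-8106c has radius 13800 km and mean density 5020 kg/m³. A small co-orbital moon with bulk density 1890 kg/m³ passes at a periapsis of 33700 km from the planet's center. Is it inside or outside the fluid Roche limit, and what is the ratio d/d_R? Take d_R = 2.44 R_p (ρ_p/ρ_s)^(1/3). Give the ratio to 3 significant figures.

inside; d/d_R ≈ 0.723

d_R = 2.44 × (13800 km) × (5020/1890)^(1/3) = 46630 km
d/d_R = (33700) / (46630) = 0.723
Since d/d_R < 1, the body is inside the Roche limit.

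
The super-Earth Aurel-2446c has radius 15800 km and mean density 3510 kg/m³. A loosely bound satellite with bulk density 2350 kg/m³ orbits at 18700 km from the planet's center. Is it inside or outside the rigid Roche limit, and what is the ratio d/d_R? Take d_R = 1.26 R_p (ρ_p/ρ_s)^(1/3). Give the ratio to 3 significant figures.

inside; d/d_R ≈ 0.822

d_R = 1.26 × (15800 km) × (3510/2350)^(1/3) = 22760 km
d/d_R = (18700) / (22760) = 0.822
Since d/d_R < 1, the body is inside the Roche limit.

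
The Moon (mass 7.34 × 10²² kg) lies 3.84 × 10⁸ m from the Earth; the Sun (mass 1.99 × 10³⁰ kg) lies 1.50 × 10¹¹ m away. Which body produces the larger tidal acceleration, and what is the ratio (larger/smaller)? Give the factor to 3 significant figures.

The Moon, by a factor of ≈ 2.20

Compare M/d³ for the two perturbers:
The Moon: (7.34 × 10²²) / (3.84 × 10⁸)³ = 1.296 × 10⁻³
The Sun: (1.99 × 10³⁰) / (1.50 × 10¹¹)³ = 5.896 × 10⁻⁴
Ratio (larger/smaller) = 2.20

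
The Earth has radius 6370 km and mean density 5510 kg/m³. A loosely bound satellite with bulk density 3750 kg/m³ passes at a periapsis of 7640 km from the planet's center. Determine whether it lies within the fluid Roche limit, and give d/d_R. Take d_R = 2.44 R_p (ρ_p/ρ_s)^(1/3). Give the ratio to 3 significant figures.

inside; d/d_R ≈ 0.432

d_R = 2.44 × (6370 km) × (5510/3750)^(1/3) = 17670 km
d/d_R = (7640) / (17670) = 0.432
Since d/d_R < 1, the body is inside the Roche limit.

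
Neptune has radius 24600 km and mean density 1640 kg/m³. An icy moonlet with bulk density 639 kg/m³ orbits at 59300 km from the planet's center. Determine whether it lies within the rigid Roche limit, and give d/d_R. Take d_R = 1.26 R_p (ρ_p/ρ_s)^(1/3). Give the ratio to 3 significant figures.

outside; d/d_R ≈ 1.40

d_R = 1.26 × (24600 km) × (1640/639)^(1/3) = 42440 km
d/d_R = (59300) / (42440) = 1.40
Since d/d_R > 1, the body is outside the Roche limit.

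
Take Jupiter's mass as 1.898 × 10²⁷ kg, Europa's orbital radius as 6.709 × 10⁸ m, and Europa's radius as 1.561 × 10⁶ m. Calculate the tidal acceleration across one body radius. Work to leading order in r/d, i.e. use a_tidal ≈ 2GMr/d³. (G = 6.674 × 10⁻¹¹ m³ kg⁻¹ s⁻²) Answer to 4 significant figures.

1.310 × 10⁻³ m/s²

a_tidal = 2GMr/d³
        = 2 × (6.674 × 10⁻¹¹) × (1.898 × 10²⁷) × (1.561 × 10⁶) / (6.709 × 10⁸)³
        = 1.310 × 10⁻³ m/s²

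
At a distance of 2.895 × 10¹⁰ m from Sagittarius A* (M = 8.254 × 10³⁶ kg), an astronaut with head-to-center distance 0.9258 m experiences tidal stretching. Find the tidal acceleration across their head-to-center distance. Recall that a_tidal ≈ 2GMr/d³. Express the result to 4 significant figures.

Δa = 2GMr/d³
   = 2 × (6.674 × 10⁻¹¹) × (8.254 × 10³⁶) × (0.9258) / (2.895 × 10¹⁰)³
   = 4.204 × 10⁻⁵ m/s²

4.204 × 10⁻⁵ m/s²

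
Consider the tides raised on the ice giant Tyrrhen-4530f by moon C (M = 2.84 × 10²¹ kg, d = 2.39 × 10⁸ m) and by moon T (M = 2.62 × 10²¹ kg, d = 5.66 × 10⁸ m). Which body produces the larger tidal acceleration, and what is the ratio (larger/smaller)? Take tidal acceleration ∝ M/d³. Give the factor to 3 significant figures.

Moon C, by a factor of ≈ 14.4

The tide-raising term goes as M/d³ (the gradient of a 1/d² field).
Moon C: (2.84 × 10²¹) / (2.39 × 10⁸)³ = 2.080 × 10⁻⁴
Moon T: (2.62 × 10²¹) / (5.66 × 10⁸)³ = 1.445 × 10⁻⁵
Ratio (larger/smaller) = 14.4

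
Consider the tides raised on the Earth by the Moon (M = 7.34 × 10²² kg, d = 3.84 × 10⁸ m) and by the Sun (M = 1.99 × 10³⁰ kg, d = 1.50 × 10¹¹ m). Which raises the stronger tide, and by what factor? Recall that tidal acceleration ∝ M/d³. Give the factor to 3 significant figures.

The Moon, by a factor of ≈ 2.20

Tidal acceleration ∝ M/d³, so compare M/d³ for each.
The Moon: (7.34 × 10²²) / (3.84 × 10⁸)³ = 1.296 × 10⁻³
The Sun: (1.99 × 10³⁰) / (1.50 × 10¹¹)³ = 5.896 × 10⁻⁴
Ratio (larger/smaller) = 2.20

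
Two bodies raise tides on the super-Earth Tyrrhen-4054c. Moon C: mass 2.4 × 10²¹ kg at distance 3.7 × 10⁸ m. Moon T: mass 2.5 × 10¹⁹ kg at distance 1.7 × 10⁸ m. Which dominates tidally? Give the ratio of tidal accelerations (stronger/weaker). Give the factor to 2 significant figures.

Moon C, by a factor of ≈ 9.3

Tidal acceleration ∝ M/d³, so compare M/d³ for each.
Moon C: (2.4 × 10²¹) / (3.7 × 10⁸)³ = 4.738 × 10⁻⁵
Moon T: (2.5 × 10¹⁹) / (1.7 × 10⁸)³ = 5.089 × 10⁻⁶
Ratio (larger/smaller) = 9.3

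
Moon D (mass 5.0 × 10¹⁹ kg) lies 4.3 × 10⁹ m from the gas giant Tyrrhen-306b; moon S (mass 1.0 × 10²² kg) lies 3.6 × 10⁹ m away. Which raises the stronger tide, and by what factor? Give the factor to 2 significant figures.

Moon S, by a factor of ≈ 340

Tidal stretch scales as M/d³; compute that for each body.
Moon D: (5.0 × 10¹⁹) / (4.3 × 10⁹)³ = 6.289 × 10⁻¹⁰
Moon S: (1.0 × 10²²) / (3.6 × 10⁹)³ = 2.143 × 10⁻⁷
Ratio (larger/smaller) = 340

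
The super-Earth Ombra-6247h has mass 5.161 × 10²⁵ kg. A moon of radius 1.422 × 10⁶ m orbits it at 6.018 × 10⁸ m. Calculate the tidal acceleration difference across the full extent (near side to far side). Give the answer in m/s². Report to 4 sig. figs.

Δg = 4GMr/d³
   = 4 × (6.674 × 10⁻¹¹) × (5.161 × 10²⁵) × (1.422 × 10⁶) / (6.018 × 10⁸)³
   = 8.989 × 10⁻⁵ m/s²

8.989 × 10⁻⁵ m/s²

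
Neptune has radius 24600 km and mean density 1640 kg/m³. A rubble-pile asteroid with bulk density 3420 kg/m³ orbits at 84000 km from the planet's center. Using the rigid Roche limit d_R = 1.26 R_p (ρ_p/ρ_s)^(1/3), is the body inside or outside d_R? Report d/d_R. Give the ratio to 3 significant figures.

outside; d/d_R ≈ 3.46

d_R = 1.26 × (24600 km) × (1640/3420)^(1/3) = 24260 km
d/d_R = (84000) / (24260) = 3.46
Since d/d_R > 1, the body is outside the Roche limit.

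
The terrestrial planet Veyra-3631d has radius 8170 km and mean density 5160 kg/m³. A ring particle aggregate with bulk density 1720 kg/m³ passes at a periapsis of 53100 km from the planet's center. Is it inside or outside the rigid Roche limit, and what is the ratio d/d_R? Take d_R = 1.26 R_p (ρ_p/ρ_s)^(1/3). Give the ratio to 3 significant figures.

d_R = 1.26 × (8170 km) × (5160/1720)^(1/3) = 14850 km
d/d_R = (53100) / (14850) = 3.58
Since d/d_R > 1, the body is outside the Roche limit.

outside; d/d_R ≈ 3.58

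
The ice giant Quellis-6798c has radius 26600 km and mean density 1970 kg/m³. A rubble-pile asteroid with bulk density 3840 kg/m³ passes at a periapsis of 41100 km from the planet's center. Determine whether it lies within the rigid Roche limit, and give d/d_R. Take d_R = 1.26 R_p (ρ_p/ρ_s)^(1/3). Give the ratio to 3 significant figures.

outside; d/d_R ≈ 1.53

d_R = 1.26 × (26600 km) × (1970/3840)^(1/3) = 26830 km
d/d_R = (41100) / (26830) = 1.53
Since d/d_R > 1, the body is outside the Roche limit.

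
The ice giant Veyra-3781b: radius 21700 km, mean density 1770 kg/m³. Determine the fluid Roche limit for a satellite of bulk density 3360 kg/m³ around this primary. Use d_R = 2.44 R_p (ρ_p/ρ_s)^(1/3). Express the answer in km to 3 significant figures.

42800 km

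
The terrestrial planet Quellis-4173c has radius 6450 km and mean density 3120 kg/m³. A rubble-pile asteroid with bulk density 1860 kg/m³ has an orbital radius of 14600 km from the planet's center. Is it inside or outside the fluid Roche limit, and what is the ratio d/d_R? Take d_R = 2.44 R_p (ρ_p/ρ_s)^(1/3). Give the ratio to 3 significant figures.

inside; d/d_R ≈ 0.781

d_R = 2.44 × (6450 km) × (3120/1860)^(1/3) = 18700 km
d/d_R = (14600) / (18700) = 0.781
Since d/d_R < 1, the body is inside the Roche limit.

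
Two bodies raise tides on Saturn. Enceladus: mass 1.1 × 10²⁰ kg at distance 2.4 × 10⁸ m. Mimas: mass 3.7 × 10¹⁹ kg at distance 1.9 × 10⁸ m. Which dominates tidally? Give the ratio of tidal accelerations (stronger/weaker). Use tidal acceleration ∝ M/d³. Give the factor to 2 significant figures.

Tidal acceleration ∝ M/d³, so compare M/d³ for each.
Enceladus: (1.1 × 10²⁰) / (2.4 × 10⁸)³ = 7.957 × 10⁻⁶
Mimas: (3.7 × 10¹⁹) / (1.9 × 10⁸)³ = 5.394 × 10⁻⁶
Ratio (larger/smaller) = 1.5

Enceladus, by a factor of ≈ 1.5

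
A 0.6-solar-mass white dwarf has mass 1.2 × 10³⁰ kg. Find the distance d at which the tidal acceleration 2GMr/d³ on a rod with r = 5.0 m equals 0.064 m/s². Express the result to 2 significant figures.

2GMr/d³ = a_tidal  ⇒  d = (2GMr / a_tidal)^(1/3)
d = (2 × 6.674×10⁻¹¹ × (1.2 × 10³⁰) × (5.0) / (0.064))^(1/3)
  = 2.3 × 10⁷ m

2.3 × 10⁷ m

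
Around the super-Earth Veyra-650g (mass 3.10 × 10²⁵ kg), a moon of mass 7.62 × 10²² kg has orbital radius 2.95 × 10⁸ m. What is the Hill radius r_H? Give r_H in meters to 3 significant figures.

2.76 × 10⁷ m

r_H ≈ a (m/3M)^(1/3)
    = (2.95 × 10⁸) × (7.62 × 10²² / (3 × 3.10 × 10²⁵))^(1/3)
    = 2.76 × 10⁷ m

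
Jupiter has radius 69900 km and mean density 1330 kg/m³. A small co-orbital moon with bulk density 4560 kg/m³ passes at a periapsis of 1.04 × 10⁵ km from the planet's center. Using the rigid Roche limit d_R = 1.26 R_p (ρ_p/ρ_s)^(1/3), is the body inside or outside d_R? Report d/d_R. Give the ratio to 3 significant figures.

outside; d/d_R ≈ 1.78

d_R = 1.26 × (69900 km) × (1330/4560)^(1/3) = 58410 km
d/d_R = (1.04 × 10⁵) / (58410) = 1.78
Since d/d_R > 1, the body is outside the Roche limit.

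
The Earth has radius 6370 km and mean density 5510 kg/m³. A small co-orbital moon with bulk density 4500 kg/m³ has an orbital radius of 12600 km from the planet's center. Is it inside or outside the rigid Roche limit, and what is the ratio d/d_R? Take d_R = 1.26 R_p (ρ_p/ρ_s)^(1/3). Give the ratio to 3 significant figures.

d_R = 1.26 × (6370 km) × (5510/4500)^(1/3) = 8587 km
d/d_R = (12600) / (8587) = 1.47
Since d/d_R > 1, the body is outside the Roche limit.

outside; d/d_R ≈ 1.47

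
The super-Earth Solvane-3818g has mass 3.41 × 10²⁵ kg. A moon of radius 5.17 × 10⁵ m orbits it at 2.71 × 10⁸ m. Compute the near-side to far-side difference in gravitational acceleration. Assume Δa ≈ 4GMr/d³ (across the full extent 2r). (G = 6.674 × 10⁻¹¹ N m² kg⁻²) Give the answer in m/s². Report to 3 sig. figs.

Δg = 4GMr/d³
   = 4 × (6.674 × 10⁻¹¹) × (3.41 × 10²⁵) × (5.17 × 10⁵) / (2.71 × 10⁸)³
   = 2.36 × 10⁻⁴ m/s²

2.36 × 10⁻⁴ m/s²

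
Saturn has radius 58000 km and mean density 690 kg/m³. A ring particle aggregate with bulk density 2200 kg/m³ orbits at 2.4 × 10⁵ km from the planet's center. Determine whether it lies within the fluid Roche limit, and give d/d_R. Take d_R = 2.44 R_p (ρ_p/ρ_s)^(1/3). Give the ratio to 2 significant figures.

d_R = 2.44 × (58000 km) × (690/2200)^(1/3) = 96150 km
d/d_R = (2.4 × 10⁵) / (96150) = 2.5
Since d/d_R > 1, the body is outside the Roche limit.

outside; d/d_R ≈ 2.5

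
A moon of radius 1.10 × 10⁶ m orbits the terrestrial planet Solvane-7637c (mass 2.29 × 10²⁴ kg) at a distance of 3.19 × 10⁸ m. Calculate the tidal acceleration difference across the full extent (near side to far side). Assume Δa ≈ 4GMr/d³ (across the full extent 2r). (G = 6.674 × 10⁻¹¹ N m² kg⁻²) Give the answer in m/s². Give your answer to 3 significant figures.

2.07 × 10⁻⁵ m/s²

Near-to-far spans 2r, so the tidal difference is twice the near-to-center value: 4GMr/d³.
Δg = 4GMr/d³
   = 4 × (6.674 × 10⁻¹¹) × (2.29 × 10²⁴) × (1.10 × 10⁶) / (3.19 × 10⁸)³
   = 2.07 × 10⁻⁵ m/s²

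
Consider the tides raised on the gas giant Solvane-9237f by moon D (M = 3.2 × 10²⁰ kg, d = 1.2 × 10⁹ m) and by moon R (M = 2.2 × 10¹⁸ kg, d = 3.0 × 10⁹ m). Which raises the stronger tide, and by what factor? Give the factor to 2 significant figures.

Moon D, by a factor of ≈ 2300

Compare M/d³ for the two perturbers:
Moon D: (3.2 × 10²⁰) / (1.2 × 10⁹)³ = 1.852 × 10⁻⁷
Moon R: (2.2 × 10¹⁸) / (3.0 × 10⁹)³ = 8.148 × 10⁻¹¹
Ratio (larger/smaller) = 2300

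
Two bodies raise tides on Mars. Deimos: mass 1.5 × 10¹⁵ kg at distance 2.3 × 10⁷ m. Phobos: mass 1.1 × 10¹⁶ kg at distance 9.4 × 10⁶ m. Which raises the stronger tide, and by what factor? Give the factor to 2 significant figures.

Tidal stretch scales as M/d³; compute that for each body.
Deimos: (1.5 × 10¹⁵) / (2.3 × 10⁷)³ = 1.233 × 10⁻⁷
Phobos: (1.1 × 10¹⁶) / (9.4 × 10⁶)³ = 1.324 × 10⁻⁵
Ratio (larger/smaller) = 110

Phobos, by a factor of ≈ 110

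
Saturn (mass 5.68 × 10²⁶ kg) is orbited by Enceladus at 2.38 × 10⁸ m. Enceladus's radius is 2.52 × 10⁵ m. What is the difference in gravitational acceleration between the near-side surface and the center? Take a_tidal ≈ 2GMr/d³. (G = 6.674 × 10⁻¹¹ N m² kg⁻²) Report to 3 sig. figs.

1.42 × 10⁻³ m/s²

Δa = 2GMr/d³
   = 2 × (6.674 × 10⁻¹¹) × (5.68 × 10²⁶) × (2.52 × 10⁵) / (2.38 × 10⁸)³
   = 1.42 × 10⁻³ m/s²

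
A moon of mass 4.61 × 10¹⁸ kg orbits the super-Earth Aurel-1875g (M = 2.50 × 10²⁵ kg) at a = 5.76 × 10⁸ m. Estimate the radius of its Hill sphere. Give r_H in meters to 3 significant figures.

r_H ≈ a (m/3M)^(1/3)
    = (5.76 × 10⁸) × (4.61 × 10¹⁸ / (3 × 2.50 × 10²⁵))^(1/3)
    = 2.27 × 10⁶ m

2.27 × 10⁶ m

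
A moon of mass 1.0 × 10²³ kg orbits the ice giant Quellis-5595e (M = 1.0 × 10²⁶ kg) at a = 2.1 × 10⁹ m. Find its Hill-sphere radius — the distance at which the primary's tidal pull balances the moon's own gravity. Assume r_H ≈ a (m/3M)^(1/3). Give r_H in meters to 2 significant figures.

r_H ≈ a (m/3M)^(1/3)
    = (2.1 × 10⁹) × (1.0 × 10²³ / (3 × 1.0 × 10²⁶))^(1/3)
    = 1.5 × 10⁸ m

1.5 × 10⁸ m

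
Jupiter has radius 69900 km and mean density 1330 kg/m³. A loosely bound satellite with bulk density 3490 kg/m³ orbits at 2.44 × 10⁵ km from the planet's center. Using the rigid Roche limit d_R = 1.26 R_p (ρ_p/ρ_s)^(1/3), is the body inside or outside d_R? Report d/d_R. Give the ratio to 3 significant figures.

d_R = 1.26 × (69900 km) × (1330/3490)^(1/3) = 63850 km
d/d_R = (2.44 × 10⁵) / (63850) = 3.82
Since d/d_R > 1, the body is outside the Roche limit.

outside; d/d_R ≈ 3.82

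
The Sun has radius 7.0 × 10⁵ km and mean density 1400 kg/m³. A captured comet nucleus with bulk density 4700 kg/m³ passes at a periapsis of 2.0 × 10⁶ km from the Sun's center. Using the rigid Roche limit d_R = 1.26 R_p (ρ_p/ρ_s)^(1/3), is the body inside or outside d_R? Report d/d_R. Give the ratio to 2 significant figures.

d_R = 1.26 × (7.0 × 10⁵ km) × (1400/4700)^(1/3) = 5.890 × 10⁵ km
d/d_R = (2.0 × 10⁶) / (5.890 × 10⁵) = 3.4
Since d/d_R > 1, the body is outside the Roche limit.

outside; d/d_R ≈ 3.4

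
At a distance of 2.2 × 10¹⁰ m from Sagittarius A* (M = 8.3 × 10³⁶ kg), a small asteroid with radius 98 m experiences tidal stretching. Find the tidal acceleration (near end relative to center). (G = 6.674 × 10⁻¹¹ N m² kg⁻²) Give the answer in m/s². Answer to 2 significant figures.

1.0 × 10⁻² m/s²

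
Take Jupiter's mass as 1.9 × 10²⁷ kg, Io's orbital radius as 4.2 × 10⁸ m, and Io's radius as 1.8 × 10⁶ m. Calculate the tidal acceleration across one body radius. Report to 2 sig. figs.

6.2 × 10⁻³ m/s²

a_tidal = 2GMr/d³
        = 2 × (6.674 × 10⁻¹¹) × (1.9 × 10²⁷) × (1.8 × 10⁶) / (4.2 × 10⁸)³
        = 6.2 × 10⁻³ m/s²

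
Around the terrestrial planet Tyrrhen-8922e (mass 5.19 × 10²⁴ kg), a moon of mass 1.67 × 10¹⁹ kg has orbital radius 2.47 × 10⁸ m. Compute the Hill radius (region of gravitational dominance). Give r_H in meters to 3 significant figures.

2.53 × 10⁶ m

r_H ≈ a (m/3M)^(1/3)
    = (2.47 × 10⁸) × (1.67 × 10¹⁹ / (3 × 5.19 × 10²⁴))^(1/3)
    = 2.53 × 10⁶ m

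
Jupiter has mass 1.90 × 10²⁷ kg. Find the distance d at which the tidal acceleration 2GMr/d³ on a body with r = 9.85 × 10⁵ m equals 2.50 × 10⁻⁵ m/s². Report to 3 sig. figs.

2.15 × 10⁹ m

2GMr/d³ = a_tidal  ⇒  d = (2GMr / a_tidal)^(1/3)
d = (2 × 6.674×10⁻¹¹ × (1.90 × 10²⁷) × (9.85 × 10⁵) / (2.50 × 10⁻⁵))^(1/3)
  = 2.15 × 10⁹ m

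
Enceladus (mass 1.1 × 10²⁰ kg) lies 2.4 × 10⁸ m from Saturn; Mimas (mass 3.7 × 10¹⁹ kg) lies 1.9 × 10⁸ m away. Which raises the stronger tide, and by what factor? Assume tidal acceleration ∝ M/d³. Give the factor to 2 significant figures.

Enceladus, by a factor of ≈ 1.5

Compare M/d³ for the two perturbers:
Enceladus: (1.1 × 10²⁰) / (2.4 × 10⁸)³ = 7.957 × 10⁻⁶
Mimas: (3.7 × 10¹⁹) / (1.9 × 10⁸)³ = 5.394 × 10⁻⁶
Ratio (larger/smaller) = 1.5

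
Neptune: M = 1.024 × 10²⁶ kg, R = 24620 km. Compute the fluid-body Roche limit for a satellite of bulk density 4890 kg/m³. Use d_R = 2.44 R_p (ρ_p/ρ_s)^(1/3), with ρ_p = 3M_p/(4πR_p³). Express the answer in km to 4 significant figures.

41720 km

ρ_p = 3M_p/(4πR_p³) = 3 × (1.024 × 10²⁶) / (4π × (2.462 × 10⁷ m)³) = 1638 kg/m³
d_R = 2.44 × 24620 km × (1638/4890)^(1/3)
    = 41720 km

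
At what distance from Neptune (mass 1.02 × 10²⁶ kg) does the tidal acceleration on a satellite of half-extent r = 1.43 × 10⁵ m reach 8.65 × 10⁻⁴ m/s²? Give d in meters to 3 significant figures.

2GMr/d³ = a_tidal  ⇒  d = (2GMr / a_tidal)^(1/3)
d = (2 × 6.674×10⁻¹¹ × (1.02 × 10²⁶) × (1.43 × 10⁵) / (8.65 × 10⁻⁴))^(1/3)
  = 1.31 × 10⁸ m

1.31 × 10⁸ m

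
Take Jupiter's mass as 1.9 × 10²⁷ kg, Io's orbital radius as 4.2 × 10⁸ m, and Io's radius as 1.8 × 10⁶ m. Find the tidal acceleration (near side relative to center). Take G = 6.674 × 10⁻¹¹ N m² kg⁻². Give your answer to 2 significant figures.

6.2 × 10⁻³ m/s²

Since r ≪ d, expand the inverse-square field across one radius to get the leading 2GMr/d³ term.
a_tidal = 2GMr/d³
        = 2 × (6.674 × 10⁻¹¹) × (1.9 × 10²⁷) × (1.8 × 10⁶) / (4.2 × 10⁸)³
        = 6.2 × 10⁻³ m/s²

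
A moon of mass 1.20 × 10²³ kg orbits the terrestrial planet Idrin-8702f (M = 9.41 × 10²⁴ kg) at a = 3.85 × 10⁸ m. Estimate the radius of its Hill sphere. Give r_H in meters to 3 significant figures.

6.24 × 10⁷ m

r_H ≈ a (m/3M)^(1/3)
    = (3.85 × 10⁸) × (1.20 × 10²³ / (3 × 9.41 × 10²⁴))^(1/3)
    = 6.24 × 10⁷ m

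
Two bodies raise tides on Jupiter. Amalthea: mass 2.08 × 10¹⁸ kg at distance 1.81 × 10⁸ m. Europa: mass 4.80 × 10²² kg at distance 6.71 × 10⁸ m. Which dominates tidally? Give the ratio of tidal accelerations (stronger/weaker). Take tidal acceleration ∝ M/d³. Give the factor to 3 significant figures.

Europa, by a factor of ≈ 453

Tidal acceleration ∝ M/d³, so compare M/d³ for each.
Amalthea: (2.08 × 10¹⁸) / (1.81 × 10⁸)³ = 3.508 × 10⁻⁷
Europa: (4.80 × 10²²) / (6.71 × 10⁸)³ = 1.589 × 10⁻⁴
Ratio (larger/smaller) = 453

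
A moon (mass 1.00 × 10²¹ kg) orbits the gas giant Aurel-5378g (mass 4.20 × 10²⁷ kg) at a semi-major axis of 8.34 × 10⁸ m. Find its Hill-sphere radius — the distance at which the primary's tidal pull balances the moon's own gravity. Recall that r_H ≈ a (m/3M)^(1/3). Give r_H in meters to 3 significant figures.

3.58 × 10⁶ m

r_H ≈ a (m/3M)^(1/3)
    = (8.34 × 10⁸) × (1.00 × 10²¹ / (3 × 4.20 × 10²⁷))^(1/3)
    = 3.58 × 10⁶ m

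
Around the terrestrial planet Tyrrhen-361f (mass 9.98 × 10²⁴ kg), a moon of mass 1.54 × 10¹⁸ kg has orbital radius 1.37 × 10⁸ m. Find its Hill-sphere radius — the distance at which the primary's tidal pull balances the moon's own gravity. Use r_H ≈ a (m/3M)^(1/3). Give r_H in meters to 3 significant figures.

r_H ≈ a (m/3M)^(1/3)
    = (1.37 × 10⁸) × (1.54 × 10¹⁸ / (3 × 9.98 × 10²⁴))^(1/3)
    = 5.09 × 10⁵ m

5.09 × 10⁵ m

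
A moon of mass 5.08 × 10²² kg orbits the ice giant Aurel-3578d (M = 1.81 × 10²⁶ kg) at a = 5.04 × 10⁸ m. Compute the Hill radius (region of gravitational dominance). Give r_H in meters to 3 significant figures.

r_H ≈ a (m/3M)^(1/3)
    = (5.04 × 10⁸) × (5.08 × 10²² / (3 × 1.81 × 10²⁶))^(1/3)
    = 2.29 × 10⁷ m

2.29 × 10⁷ m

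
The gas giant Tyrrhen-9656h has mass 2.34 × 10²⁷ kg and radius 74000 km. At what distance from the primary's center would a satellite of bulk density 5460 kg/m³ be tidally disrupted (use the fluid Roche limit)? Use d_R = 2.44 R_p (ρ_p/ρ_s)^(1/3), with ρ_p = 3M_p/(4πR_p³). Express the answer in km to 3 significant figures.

1.14 × 10⁵ km

ρ_p = 3M_p/(4πR_p³) = 3 × (2.34 × 10²⁷) / (4π × (7.40 × 10⁷ m)³) = 1380 kg/m³
d_R = 2.44 × 74000 km × (1380/5460)^(1/3)
    = 1.14 × 10⁵ km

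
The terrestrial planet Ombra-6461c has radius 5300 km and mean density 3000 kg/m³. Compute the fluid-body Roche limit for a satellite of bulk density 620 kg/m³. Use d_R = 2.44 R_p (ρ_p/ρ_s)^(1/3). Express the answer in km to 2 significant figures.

22000 km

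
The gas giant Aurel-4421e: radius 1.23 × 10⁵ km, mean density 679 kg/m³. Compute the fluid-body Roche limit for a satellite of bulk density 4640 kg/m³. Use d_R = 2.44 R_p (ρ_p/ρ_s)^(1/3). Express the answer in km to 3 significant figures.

1.58 × 10⁵ km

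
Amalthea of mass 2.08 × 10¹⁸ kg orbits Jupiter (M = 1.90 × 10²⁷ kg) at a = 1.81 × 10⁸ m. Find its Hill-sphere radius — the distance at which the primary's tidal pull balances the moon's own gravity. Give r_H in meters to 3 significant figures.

1.29 × 10⁵ m

r_H ≈ a (m/3M)^(1/3)
    = (1.81 × 10⁸) × (2.08 × 10¹⁸ / (3 × 1.90 × 10²⁷))^(1/3)
    = 1.29 × 10⁵ m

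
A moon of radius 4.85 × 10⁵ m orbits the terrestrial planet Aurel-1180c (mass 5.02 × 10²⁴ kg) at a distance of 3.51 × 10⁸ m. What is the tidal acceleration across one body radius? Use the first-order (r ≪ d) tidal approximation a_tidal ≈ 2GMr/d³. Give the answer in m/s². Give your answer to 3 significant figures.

7.52 × 10⁻⁶ m/s²

The tidal stretch is the gradient of GM/d² times the body's extent r, hence the 1/d³ dependence.
Δa = 2GMr/d³
   = 2 × (6.674 × 10⁻¹¹) × (5.02 × 10²⁴) × (4.85 × 10⁵) / (3.51 × 10⁸)³
   = 7.52 × 10⁻⁶ m/s²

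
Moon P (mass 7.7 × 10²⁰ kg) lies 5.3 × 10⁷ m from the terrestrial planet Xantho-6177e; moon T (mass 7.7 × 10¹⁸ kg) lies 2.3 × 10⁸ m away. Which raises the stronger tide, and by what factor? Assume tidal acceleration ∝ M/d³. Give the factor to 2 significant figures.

The tide-raising term goes as M/d³ (the gradient of a 1/d² field).
Moon P: (7.7 × 10²⁰) / (5.3 × 10⁷)³ = 5.172 × 10⁻³
Moon T: (7.7 × 10¹⁸) / (2.3 × 10⁸)³ = 6.329 × 10⁻⁷
Ratio (larger/smaller) = 8200

Moon P, by a factor of ≈ 8200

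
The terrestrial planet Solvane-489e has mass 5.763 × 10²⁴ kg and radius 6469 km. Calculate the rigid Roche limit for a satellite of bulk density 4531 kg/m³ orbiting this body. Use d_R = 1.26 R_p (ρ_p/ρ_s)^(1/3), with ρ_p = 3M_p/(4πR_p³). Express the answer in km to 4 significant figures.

ρ_p = 3M_p/(4πR_p³) = 3 × (5.763 × 10²⁴) / (4π × (6.469 × 10⁶ m)³) = 5082 kg/m³
d_R = 1.26 × 6469 km × (5082/4531)^(1/3)
    = 8469 km

8469 km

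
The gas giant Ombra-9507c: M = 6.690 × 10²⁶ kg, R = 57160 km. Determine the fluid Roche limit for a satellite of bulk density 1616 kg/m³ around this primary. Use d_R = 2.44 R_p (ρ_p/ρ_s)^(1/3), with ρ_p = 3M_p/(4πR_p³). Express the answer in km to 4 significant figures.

1.128 × 10⁵ km

ρ_p = 3M_p/(4πR_p³) = 3 × (6.690 × 10²⁶) / (4π × (5.716 × 10⁷ m)³) = 855.2 kg/m³
d_R = 2.44 × 57160 km × (855.2/1616)^(1/3)
    = 1.128 × 10⁵ km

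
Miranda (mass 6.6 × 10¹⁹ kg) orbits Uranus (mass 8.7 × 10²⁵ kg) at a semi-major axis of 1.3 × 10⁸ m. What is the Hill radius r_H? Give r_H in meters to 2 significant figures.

8.2 × 10⁵ m

r_H ≈ a (m/3M)^(1/3)
    = (1.3 × 10⁸) × (6.6 × 10¹⁹ / (3 × 8.7 × 10²⁵))^(1/3)
    = 8.2 × 10⁵ m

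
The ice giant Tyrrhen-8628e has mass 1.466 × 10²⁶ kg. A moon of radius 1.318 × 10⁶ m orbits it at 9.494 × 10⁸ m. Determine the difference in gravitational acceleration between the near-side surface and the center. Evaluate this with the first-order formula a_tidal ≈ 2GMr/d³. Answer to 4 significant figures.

Δa = 2GMr/d³
   = 2 × (6.674 × 10⁻¹¹) × (1.466 × 10²⁶) × (1.318 × 10⁶) / (9.494 × 10⁸)³
   = 3.014 × 10⁻⁵ m/s²

3.014 × 10⁻⁵ m/s²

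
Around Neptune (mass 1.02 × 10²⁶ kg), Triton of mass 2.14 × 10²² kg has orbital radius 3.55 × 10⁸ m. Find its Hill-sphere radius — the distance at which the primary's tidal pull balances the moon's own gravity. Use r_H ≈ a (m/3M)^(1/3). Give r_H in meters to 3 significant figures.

r_H ≈ a (m/3M)^(1/3)
    = (3.55 × 10⁸) × (2.14 × 10²² / (3 × 1.02 × 10²⁶))^(1/3)
    = 1.46 × 10⁷ m

1.46 × 10⁷ m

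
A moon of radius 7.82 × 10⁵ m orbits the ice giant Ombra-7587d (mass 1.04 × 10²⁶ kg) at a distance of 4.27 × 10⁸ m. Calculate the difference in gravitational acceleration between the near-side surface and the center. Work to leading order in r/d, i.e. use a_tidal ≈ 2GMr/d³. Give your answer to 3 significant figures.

1.39 × 10⁻⁴ m/s²

Δa = 2GMr/d³
   = 2 × (6.674 × 10⁻¹¹) × (1.04 × 10²⁶) × (7.82 × 10⁵) / (4.27 × 10⁸)³
   = 1.39 × 10⁻⁴ m/s²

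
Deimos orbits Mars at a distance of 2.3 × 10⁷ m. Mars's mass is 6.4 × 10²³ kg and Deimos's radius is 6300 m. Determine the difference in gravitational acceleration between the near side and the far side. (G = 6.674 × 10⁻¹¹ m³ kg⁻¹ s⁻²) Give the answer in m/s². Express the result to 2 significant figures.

a_tidal = 4GMr/d³
        = 4 × (6.674 × 10⁻¹¹) × (6.4 × 10²³) × (6300) / (2.3 × 10⁷)³
        = 8.8 × 10⁻⁵ m/s²

8.8 × 10⁻⁵ m/s²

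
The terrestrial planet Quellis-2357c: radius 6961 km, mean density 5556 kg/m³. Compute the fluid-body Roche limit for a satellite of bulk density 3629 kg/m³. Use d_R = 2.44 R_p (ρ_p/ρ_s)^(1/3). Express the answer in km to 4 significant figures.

19580 km

d_R = 2.44 × 6961 km × (5556/3629)^(1/3)
    = 19580 km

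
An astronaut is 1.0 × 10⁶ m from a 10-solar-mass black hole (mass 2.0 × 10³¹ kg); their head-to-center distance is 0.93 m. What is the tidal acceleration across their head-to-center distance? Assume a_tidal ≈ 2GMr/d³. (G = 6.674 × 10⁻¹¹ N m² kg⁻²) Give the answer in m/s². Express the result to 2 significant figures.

Δa = 2GMr/d³
   = 2 × (6.674 × 10⁻¹¹) × (2.0 × 10³¹) × (0.93) / (1.0 × 10⁶)³
   = 2.5 × 10³ m/s²

2.5 × 10³ m/s²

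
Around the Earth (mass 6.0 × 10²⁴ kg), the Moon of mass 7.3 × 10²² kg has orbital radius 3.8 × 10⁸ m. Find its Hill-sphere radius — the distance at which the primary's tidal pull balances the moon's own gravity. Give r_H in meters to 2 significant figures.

6.1 × 10⁷ m

r_H ≈ a (m/3M)^(1/3)
    = (3.8 × 10⁸) × (7.3 × 10²² / (3 × 6.0 × 10²⁴))^(1/3)
    = 6.1 × 10⁷ m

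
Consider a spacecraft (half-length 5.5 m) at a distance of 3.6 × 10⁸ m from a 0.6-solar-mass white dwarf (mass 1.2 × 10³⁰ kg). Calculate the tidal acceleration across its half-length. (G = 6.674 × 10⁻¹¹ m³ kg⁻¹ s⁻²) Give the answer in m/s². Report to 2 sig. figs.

1.9 × 10⁻⁵ m/s²

a_tidal = 2GMr/d³
        = 2 × (6.674 × 10⁻¹¹) × (1.2 × 10³⁰) × (5.5) / (3.6 × 10⁸)³
        = 1.9 × 10⁻⁵ m/s²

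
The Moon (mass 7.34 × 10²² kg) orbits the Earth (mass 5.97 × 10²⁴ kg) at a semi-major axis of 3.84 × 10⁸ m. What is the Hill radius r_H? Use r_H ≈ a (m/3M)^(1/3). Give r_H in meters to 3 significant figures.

r_H ≈ a (m/3M)^(1/3)
    = (3.84 × 10⁸) × (7.34 × 10²² / (3 × 5.97 × 10²⁴))^(1/3)
    = 6.15 × 10⁷ m

6.15 × 10⁷ m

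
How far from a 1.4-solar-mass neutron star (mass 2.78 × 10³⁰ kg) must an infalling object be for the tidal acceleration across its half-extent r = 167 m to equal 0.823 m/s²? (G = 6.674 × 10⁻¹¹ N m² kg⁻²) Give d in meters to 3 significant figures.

4.22 × 10⁷ m

2GMr/d³ = a_tidal  ⇒  d = (2GMr / a_tidal)^(1/3)
d = (2 × 6.674×10⁻¹¹ × (2.78 × 10³⁰) × (167) / (0.823))^(1/3)
  = 4.22 × 10⁷ m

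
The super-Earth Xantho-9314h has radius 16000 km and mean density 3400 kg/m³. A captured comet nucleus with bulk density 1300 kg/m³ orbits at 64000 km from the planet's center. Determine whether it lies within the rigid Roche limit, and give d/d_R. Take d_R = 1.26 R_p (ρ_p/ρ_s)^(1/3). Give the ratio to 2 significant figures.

d_R = 1.26 × (16000 km) × (3400/1300)^(1/3) = 27780 km
d/d_R = (64000) / (27780) = 2.3
Since d/d_R > 1, the body is outside the Roche limit.

outside; d/d_R ≈ 2.3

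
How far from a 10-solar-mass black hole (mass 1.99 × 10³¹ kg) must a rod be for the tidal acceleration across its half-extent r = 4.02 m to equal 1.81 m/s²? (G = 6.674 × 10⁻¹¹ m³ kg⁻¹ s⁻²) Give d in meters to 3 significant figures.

2GMr/d³ = a_tidal  ⇒  d = (2GMr / a_tidal)^(1/3)
d = (2 × 6.674×10⁻¹¹ × (1.99 × 10³¹) × (4.02) / (1.81))^(1/3)
  = 1.81 × 10⁷ m

1.81 × 10⁷ m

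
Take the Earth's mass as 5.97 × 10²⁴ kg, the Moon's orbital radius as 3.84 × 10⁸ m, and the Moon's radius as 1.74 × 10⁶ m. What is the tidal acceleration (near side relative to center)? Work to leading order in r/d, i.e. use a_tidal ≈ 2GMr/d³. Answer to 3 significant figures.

2.45 × 10⁻⁵ m/s²

Since r ≪ d, expand the inverse-square field across one radius to get the leading 2GMr/d³ term.
Δa = 2GMr/d³
   = 2 × (6.674 × 10⁻¹¹) × (5.97 × 10²⁴) × (1.74 × 10⁶) / (3.84 × 10⁸)³
   = 2.45 × 10⁻⁵ m/s²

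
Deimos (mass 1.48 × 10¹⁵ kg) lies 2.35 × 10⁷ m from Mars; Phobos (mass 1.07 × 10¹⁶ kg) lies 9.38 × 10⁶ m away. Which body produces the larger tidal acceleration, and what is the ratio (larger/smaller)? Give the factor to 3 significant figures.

The tide-raising term goes as M/d³ (the gradient of a 1/d² field).
Deimos: (1.48 × 10¹⁵) / (2.35 × 10⁷)³ = 1.140 × 10⁻⁷
Phobos: (1.07 × 10¹⁶) / (9.38 × 10⁶)³ = 1.297 × 10⁻⁵
Ratio (larger/smaller) = 114

Phobos, by a factor of ≈ 114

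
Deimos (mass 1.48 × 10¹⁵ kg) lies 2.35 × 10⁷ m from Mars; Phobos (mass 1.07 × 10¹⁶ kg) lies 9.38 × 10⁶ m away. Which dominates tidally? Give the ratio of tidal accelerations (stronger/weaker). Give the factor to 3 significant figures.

Tidal stretch scales as M/d³; compute that for each body.
Deimos: (1.48 × 10¹⁵) / (2.35 × 10⁷)³ = 1.140 × 10⁻⁷
Phobos: (1.07 × 10¹⁶) / (9.38 × 10⁶)³ = 1.297 × 10⁻⁵
Ratio (larger/smaller) = 114

Phobos, by a factor of ≈ 114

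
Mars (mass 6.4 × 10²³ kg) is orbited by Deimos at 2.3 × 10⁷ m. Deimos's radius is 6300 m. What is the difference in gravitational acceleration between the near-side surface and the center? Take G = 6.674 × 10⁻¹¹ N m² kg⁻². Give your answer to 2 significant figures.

The tidal stretch is the gradient of GM/d² times the body's extent r, hence the 1/d³ dependence.
Δg = 2GMr/d³
   = 2 × (6.674 × 10⁻¹¹) × (6.4 × 10²³) × (6300) / (2.3 × 10⁷)³
   = 4.4 × 10⁻⁵ m/s²

4.4 × 10⁻⁵ m/s²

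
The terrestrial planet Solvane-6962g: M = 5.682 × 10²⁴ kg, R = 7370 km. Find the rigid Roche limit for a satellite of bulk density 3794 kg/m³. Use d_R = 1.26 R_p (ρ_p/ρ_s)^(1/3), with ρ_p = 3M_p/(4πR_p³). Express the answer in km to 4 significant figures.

8943 km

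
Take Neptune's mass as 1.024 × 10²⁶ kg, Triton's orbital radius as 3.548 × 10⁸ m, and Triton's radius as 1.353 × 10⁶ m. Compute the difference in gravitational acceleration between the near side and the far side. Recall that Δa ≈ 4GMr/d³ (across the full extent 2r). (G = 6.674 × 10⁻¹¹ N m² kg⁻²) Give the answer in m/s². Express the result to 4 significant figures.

8.281 × 10⁻⁴ m/s²

Δg = 4GMr/d³
   = 4 × (6.674 × 10⁻¹¹) × (1.024 × 10²⁶) × (1.353 × 10⁶) / (3.548 × 10⁸)³
   = 8.281 × 10⁻⁴ m/s²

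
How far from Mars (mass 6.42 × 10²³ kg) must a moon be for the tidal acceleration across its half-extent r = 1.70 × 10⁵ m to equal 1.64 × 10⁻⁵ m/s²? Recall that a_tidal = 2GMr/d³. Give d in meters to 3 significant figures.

9.61 × 10⁷ m

2GMr/d³ = a_tidal  ⇒  d = (2GMr / a_tidal)^(1/3)
d = (2 × 6.674×10⁻¹¹ × (6.42 × 10²³) × (1.70 × 10⁵) / (1.64 × 10⁻⁵))^(1/3)
  = 9.61 × 10⁷ m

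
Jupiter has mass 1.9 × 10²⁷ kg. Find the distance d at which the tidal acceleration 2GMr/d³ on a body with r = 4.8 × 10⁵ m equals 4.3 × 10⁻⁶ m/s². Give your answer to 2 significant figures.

2GMr/d³ = a_tidal  ⇒  d = (2GMr / a_tidal)^(1/3)
d = (2 × 6.674×10⁻¹¹ × (1.9 × 10²⁷) × (4.8 × 10⁵) / (4.3 × 10⁻⁶))^(1/3)
  = 3.0 × 10⁹ m

3.0 × 10⁹ m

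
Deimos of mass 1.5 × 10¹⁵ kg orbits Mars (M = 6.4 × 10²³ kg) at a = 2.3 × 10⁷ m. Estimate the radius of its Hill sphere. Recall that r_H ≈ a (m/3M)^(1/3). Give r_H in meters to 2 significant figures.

2.1 × 10⁴ m

r_H ≈ a (m/3M)^(1/3)
    = (2.3 × 10⁷) × (1.5 × 10¹⁵ / (3 × 6.4 × 10²³))^(1/3)
    = 2.1 × 10⁴ m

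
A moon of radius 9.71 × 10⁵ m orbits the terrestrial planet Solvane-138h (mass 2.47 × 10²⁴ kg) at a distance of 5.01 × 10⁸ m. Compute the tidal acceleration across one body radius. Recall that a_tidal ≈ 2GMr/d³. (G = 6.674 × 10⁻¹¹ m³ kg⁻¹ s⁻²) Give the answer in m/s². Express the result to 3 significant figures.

Δa = 2GMr/d³
   = 2 × (6.674 × 10⁻¹¹) × (2.47 × 10²⁴) × (9.71 × 10⁵) / (5.01 × 10⁸)³
   = 2.55 × 10⁻⁶ m/s²

2.55 × 10⁻⁶ m/s²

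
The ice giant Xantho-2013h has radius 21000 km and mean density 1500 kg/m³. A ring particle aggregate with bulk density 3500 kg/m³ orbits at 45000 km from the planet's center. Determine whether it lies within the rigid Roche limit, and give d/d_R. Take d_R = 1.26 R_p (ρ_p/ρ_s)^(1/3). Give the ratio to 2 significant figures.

d_R = 1.26 × (21000 km) × (1500/3500)^(1/3) = 19950 km
d/d_R = (45000) / (19950) = 2.3
Since d/d_R > 1, the body is outside the Roche limit.

outside; d/d_R ≈ 2.3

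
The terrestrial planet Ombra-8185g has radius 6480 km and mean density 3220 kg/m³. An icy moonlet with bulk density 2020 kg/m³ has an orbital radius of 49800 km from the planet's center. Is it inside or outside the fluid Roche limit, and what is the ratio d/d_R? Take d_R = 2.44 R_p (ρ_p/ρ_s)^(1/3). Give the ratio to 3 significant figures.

outside; d/d_R ≈ 2.70

d_R = 2.44 × (6480 km) × (3220/2020)^(1/3) = 18470 km
d/d_R = (49800) / (18470) = 2.70
Since d/d_R > 1, the body is outside the Roche limit.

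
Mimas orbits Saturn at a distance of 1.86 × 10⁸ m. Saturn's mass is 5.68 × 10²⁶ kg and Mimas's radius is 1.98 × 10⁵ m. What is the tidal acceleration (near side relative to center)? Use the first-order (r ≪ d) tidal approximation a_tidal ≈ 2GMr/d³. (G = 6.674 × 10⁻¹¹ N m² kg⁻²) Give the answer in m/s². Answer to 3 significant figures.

2.33 × 10⁻³ m/s²

a_tidal = 2GMr/d³
        = 2 × (6.674 × 10⁻¹¹) × (5.68 × 10²⁶) × (1.98 × 10⁵) / (1.86 × 10⁸)³
        = 2.33 × 10⁻³ m/s²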